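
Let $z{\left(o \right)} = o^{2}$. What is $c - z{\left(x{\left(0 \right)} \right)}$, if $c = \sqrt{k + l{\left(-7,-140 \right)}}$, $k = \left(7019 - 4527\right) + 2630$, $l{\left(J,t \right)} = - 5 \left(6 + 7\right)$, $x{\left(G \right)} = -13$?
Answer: $-169 + \sqrt{5057} \approx -97.887$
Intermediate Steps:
$l{\left(J,t \right)} = -65$ ($l{\left(J,t \right)} = \left(-5\right) 13 = -65$)
$k = 5122$ ($k = 2492 + 2630 = 5122$)
$c = \sqrt{5057}$ ($c = \sqrt{5122 - 65} = \sqrt{5057} \approx 71.113$)
$c - z{\left(x{\left(0 \right)} \right)} = \sqrt{5057} - \left(-13\right)^{2} = \sqrt{5057} - 169 = -169 + \sqrt{5057}$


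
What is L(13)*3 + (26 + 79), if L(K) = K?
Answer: 144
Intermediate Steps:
L(13)*3 + (26 + 79) = 13*3 + (26 + 79) = 39 + 105 = 144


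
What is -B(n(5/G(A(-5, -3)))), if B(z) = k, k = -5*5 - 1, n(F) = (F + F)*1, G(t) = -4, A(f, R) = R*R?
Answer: 26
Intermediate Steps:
A(f, R) = R**2
n(F) = 2*F (n(F) = (2*F)*1 = 2*F)
k = -26 (k = -25 - 1 = -26)
B(z) = -26
-B(n(5/G(A(-5, -3)))) = -1*(-26) = 26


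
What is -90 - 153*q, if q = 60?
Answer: -9270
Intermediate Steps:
-90 - 153*q = -90 - 153*60 = -90 - 9180 = -9270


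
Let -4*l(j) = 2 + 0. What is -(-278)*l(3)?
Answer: -139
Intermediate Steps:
l(j) = -1/2 (l(j) = -(2 + 0)/4 = -1/4*2 = -1/2)
-(-278)*l(3) = -(-278)*(-1)/2 = -278*1/2 = -139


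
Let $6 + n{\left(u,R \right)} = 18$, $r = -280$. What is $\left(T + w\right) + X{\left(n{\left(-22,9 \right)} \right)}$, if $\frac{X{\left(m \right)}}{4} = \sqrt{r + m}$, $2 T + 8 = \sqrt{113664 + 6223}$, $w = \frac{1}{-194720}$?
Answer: $- \frac{778881}{194720} + \frac{\sqrt{119887}}{2} + 8 i \sqrt{67} \approx 169.12 + 65.483 i$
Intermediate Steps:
$n{\left(u,R \right)} = 12$ ($n{\left(u,R \right)} = -6 + 18 = 12$)
$w = - \frac{1}{194720} \approx -5.1356 \cdot 10^{-6}$
$T = -4 + \frac{\sqrt{119887}}{2}$ ($T = -4 + \frac{\sqrt{113664 + 6223}}{2} = -4 + \frac{\sqrt{119887}}{2} \approx 169.12$)
$X{\left(m \right)} = 4 \sqrt{-280 + m}$
$\left(T + w\right) + X{\left(n{\left(-22,9 \right)} \right)} = \left(\left(-4 + \frac{\sqrt{119887}}{2}\right) - \frac{1}{194720}\right) + 4 \sqrt{-280 + 12} = \left(- \frac{778881}{194720} + \frac{\sqrt{119887}}{2}\right) + 4 \sqrt{-268} = \left(- \frac{778881}{194720} + \frac{\sqrt{119887}}{2}\right) + 4 \cdot 2 i \sqrt{67} = \left(- \frac{778881}{194720} + \frac{\sqrt{119887}}{2}\right) + 8 i \sqrt{67} = - \frac{778881}{194720} + \frac{\sqrt{119887}}{2} + 8 i \sqrt{67}$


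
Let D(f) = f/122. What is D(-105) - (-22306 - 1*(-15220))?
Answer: 864387/122 ≈ 7085.1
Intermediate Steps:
D(f) = f/122 (D(f) = f*(1/122) = f/122)
D(-105) - (-22306 - 1*(-15220)) = (1/122)*(-105) - (-22306 - 1*(-15220)) = -105/122 - (-22306 + 15220) = -105/122 - 1*(-7086) = -105/122 + 7086 = 864387/122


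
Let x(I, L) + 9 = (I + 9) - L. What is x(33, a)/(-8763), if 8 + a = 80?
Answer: 13/2921 ≈ 0.0044505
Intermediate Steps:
a = 72 (a = -8 + 80 = 72)
x(I, L) = I - L (x(I, L) = -9 + ((I + 9) - L) = -9 + ((9 + I) - L) = -9 + (9 + I - L) = I - L)
x(33, a)/(-8763) = (33 - 1*72)/(-8763) = (33 - 72)*(-1/8763) = -39*(-1/8763) = 13/2921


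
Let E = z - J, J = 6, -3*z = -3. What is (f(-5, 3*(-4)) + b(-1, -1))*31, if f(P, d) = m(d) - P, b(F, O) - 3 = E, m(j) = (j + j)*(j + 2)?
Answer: 7533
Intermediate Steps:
z = 1 (z = -⅓*(-3) = 1)
m(j) = 2*j*(2 + j) (m(j) = (2*j)*(2 + j) = 2*j*(2 + j))
E = -5 (E = 1 - 1*6 = 1 - 6 = -5)
b(F, O) = -2 (b(F, O) = 3 - 5 = -2)
f(P, d) = -P + 2*d*(2 + d) (f(P, d) = 2*d*(2 + d) - P = -P + 2*d*(2 + d))
(f(-5, 3*(-4)) + b(-1, -1))*31 = ((-1*(-5) + 2*(3*(-4))*(2 + 3*(-4))) - 2)*31 = ((5 + 2*(-12)*(2 - 12)) - 2)*31 = ((5 + 2*(-12)*(-10)) - 2)*31 = ((5 + 240) - 2)*31 = (245 - 2)*31 = 243*31 = 7533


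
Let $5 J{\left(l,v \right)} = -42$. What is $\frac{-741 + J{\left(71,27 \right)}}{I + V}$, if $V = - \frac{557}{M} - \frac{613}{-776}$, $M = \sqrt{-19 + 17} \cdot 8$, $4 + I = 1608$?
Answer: $- \frac{2413982248016}{5174246656365} + \frac{52366203496 i \sqrt{2}}{5174246656365} \approx -0.46654 + 0.014313 i$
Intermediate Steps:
$J{\left(l,v \right)} = - \frac{42}{5}$ ($J{\left(l,v \right)} = \frac{1}{5} \left(-42\right) = - \frac{42}{5}$)
$I = 1604$ ($I = -4 + 1608 = 1604$)
$M = 8 i \sqrt{2}$ ($M = \sqrt{-2} \cdot 8 = i \sqrt{2} \cdot 8 = 8 i \sqrt{2} \approx 11.314 i$)
$V = \frac{613}{776} + \frac{557 i \sqrt{2}}{16}$ ($V = - \frac{557}{8 i \sqrt{2}} - \frac{613}{-776} = - 557 \left(- \frac{i \sqrt{2}}{16}\right) - - \frac{613}{776} = \frac{557 i \sqrt{2}}{16} + \frac{613}{776} = \frac{613}{776} + \frac{557 i \sqrt{2}}{16} \approx 0.78995 + 49.232 i$)
$\frac{-741 + J{\left(71,27 \right)}}{I + V} = \frac{-741 - \frac{42}{5}}{1604 + \left(\frac{613}{776} + \frac{557 i \sqrt{2}}{16}\right)} = - \frac{3747}{5 \left(\frac{1245317}{776} + \frac{557 i \sqrt{2}}{16}\right)}$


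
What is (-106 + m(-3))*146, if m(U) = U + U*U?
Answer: -14600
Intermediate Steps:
m(U) = U + U²
(-106 + m(-3))*146 = (-106 - 3*(1 - 3))*146 = (-106 - 3*(-2))*146 = (-106 + 6)*146 = -100*146 = -14600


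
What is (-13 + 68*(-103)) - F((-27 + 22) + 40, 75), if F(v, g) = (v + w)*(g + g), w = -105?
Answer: 3483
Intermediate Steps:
F(v, g) = 2*g*(-105 + v) (F(v, g) = (v - 105)*(g + g) = (-105 + v)*(2*g) = 2*g*(-105 + v))
(-13 + 68*(-103)) - F((-27 + 22) + 40, 75) = (-13 + 68*(-103)) - 2*75*(-105 + ((-27 + 22) + 40)) = (-13 - 7004) - 2*75*(-105 + (-5 + 40)) = -7017 - 2*75*(-105 + 35) = -7017 - 2*75*(-70) = -7017 - 1*(-10500) = -7017 + 10500 = 3483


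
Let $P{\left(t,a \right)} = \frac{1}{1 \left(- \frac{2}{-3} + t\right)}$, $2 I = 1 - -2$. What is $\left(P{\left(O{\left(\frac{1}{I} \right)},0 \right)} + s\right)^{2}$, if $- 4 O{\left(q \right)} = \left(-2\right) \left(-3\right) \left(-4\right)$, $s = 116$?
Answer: $\frac{5396329}{400} \approx 13491.0$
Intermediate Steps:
$I = \frac{3}{2}$ ($I = \frac{1 - -2}{2} = \frac{1 + 2}{2} = \frac{1}{2} \cdot 3 = \frac{3}{2} \approx 1.5$)
$O{\left(q \right)} = 6$ ($O{\left(q \right)} = - \frac{\left(-2\right) \left(-3\right) \left(-4\right)}{4} = - \frac{6 \left(-4\right)}{4} = \left(- \frac{1}{4}\right) \left(-24\right) = 6$)
$P{\left(t,a \right)} = \frac{1}{\frac{2}{3} + t}$ ($P{\left(t,a \right)} = \frac{1}{1 \left(\left(-2\right) \left(- \frac{1}{3}\right) + t\right)} = \frac{1}{1 \left(\frac{2}{3} + t\right)} = \frac{1}{\frac{2}{3} + t}$)
$\left(P{\left(O{\left(\frac{1}{I} \right)},0 \right)} + s\right)^{2} = \left(\frac{3}{2 + 3 \cdot 6} + 116\right)^{2} = \left(\frac{3}{2 + 18} + 116\right)^{2} = \left(\frac{3}{20} + 116\right)^{2} = \left(\frac{2323}{20}\right)^{2} = \frac{5396329}{400}$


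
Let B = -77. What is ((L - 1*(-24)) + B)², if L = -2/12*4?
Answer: 25921/9 ≈ 2880.1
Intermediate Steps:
L = -⅔ (L = -2*1/12*4 = -⅙*4 = -⅔ ≈ -0.66667)
((L - 1*(-24)) + B)² = ((-⅔ - 1*(-24)) - 77)² = ((-⅔ + 24) - 77)² = (70/3 - 77)² = (-161/3)² = 25921/9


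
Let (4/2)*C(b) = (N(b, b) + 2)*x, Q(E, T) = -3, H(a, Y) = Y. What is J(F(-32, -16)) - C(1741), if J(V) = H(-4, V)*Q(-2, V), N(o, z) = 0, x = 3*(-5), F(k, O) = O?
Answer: 63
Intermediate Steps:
x = -15
J(V) = -3*V (J(V) = V*(-3) = -3*V)
C(b) = -15 (C(b) = ((0 + 2)*(-15))/2 = (2*(-15))/2 = (½)*(-30) = -15)
J(F(-32, -16)) - C(1741) = -3*(-16) - 1*(-15) = 48 + 15 = 63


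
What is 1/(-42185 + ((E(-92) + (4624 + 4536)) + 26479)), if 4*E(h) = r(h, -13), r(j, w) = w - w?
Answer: -1/6546 ≈ -0.00015277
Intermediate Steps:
r(j, w) = 0
E(h) = 0 (E(h) = (1/4)*0 = 0)
1/(-42185 + ((E(-92) + (4624 + 4536)) + 26479)) = 1/(-42185 + ((0 + (4624 + 4536)) + 26479)) = 1/(-42185 + ((0 + 9160) + 26479)) = 1/(-42185 + (9160 + 26479)) = 1/(-42185 + 35639) = 1/(-6546) = -1/6546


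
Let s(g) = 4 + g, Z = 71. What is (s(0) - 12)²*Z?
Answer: 4544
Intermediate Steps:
(s(0) - 12)²*Z = ((4 + 0) - 12)²*71 = (4 - 12)²*71 = (-8)²*71 = 64*71 = 4544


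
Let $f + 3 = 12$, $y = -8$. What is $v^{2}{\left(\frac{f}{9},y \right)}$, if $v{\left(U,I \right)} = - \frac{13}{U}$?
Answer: $169$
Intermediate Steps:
$f = 9$ ($f = -3 + 12 = 9$)
$v^{2}{\left(\frac{f}{9},y \right)} = \left(- \frac{13}{9 \cdot \frac{1}{9}}\right)^{2} = \left(- \frac{13}{1}\right)^{2} = \left(\left(-13\right) 1\right)^{2} = \left(-13\right)^{2} = 169$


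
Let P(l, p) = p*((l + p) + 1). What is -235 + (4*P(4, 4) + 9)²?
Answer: 23174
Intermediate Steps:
P(l, p) = p*(1 + l + p)
-235 + (4*P(4, 4) + 9)² = -235 + (4*(4*(1 + 4 + 4)) + 9)² = -235 + (4*(4*9) + 9)² = -235 + (4*36 + 9)² = -235 + (144 + 9)² = -235 + 153² = -235 + 23409 = 23174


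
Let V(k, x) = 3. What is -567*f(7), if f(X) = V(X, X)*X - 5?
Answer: -9072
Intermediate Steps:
f(X) = -5 + 3*X (f(X) = 3*X - 5 = -5 + 3*X)
-567*f(7) = -567*(-5 + 3*7) = -567*(-5 + 21) = -567*16 = -9072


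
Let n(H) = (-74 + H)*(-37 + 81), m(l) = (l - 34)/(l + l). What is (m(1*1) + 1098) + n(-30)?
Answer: -6989/2 ≈ -3494.5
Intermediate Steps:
m(l) = (-34 + l)/(2*l) (m(l) = (-34 + l)/((2*l)) = (-34 + l)*(1/(2*l)) = (-34 + l)/(2*l))
n(H) = -3256 + 44*H (n(H) = (-74 + H)*44 = -3256 + 44*H)
(m(1*1) + 1098) + n(-30) = ((-34 + 1*1)/(2*((1*1))) + 1098) + (-3256 + 44*(-30)) = ((1/2)*(-34 + 1)/1 + 1098) + (-3256 - 1320) = ((1/2)*1*(-33) + 1098) - 4576 = (-33/2 + 1098) - 4576 = 2163/2 - 4576 = -6989/2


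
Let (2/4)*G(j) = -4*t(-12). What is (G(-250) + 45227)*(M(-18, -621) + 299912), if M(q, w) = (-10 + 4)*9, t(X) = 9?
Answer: 13540087990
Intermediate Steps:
M(q, w) = -54 (M(q, w) = -6*9 = -54)
G(j) = -72 (G(j) = 2*(-4*9) = 2*(-36) = -72)
(G(-250) + 45227)*(M(-18, -621) + 299912) = (-72 + 45227)*(-54 + 299912) = 45155*299858 = 13540087990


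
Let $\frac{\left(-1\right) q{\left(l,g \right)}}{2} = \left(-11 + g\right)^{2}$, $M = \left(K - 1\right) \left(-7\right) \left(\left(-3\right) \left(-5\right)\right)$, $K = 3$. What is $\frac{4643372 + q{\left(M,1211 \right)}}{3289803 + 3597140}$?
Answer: $\frac{1763372}{6886943} \approx 0.25605$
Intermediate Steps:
$M = -210$ ($M = \left(3 - 1\right) \left(-7\right) \left(\left(-3\right) \left(-5\right)\right) = \left(3 - 1\right) \left(-7\right) 15 = 2 \left(-7\right) 15 = \left(-14\right) 15 = -210$)
$q{\left(l,g \right)} = - 2 \left(-11 + g\right)^{2}$
$\frac{4643372 + q{\left(M,1211 \right)}}{3289803 + 3597140} = \frac{4643372 - 2 \left(-11 + 1211\right)^{2}}{3289803 + 3597140} = \frac{4643372 - 2 \cdot 1200^{2}}{6886943} = \left(4643372 - 2880000\right) \frac{1}{6886943} = 1763372 \cdot \frac{1}{6886943} = \frac{1763372}{6886943}$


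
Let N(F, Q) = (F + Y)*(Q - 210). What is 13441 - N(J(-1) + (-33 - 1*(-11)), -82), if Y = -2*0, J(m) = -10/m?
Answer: 9937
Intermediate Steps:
Y = 0
N(F, Q) = F*(-210 + Q) (N(F, Q) = (F + 0)*(Q - 210) = F*(-210 + Q))
13441 - N(J(-1) + (-33 - 1*(-11)), -82) = 13441 - (-10/(-1) + (-33 - 1*(-11)))*(-210 - 82) = 13441 - (-10*(-1) + (-33 + 11))*(-292) = 13441 - (10 - 22)*(-292) = 13441 - (-12)*(-292) = 13441 - 1*3504 = 13441 - 3504 = 9937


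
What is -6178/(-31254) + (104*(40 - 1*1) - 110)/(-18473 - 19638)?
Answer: 56060737/595560597 ≈ 0.094131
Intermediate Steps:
-6178/(-31254) + (104*(40 - 1*1) - 110)/(-18473 - 19638) = -6178*(-1/31254) + (104*(40 - 1) - 110)/(-38111) = 3089/15627 + (104*39 - 110)*(-1/38111) = 3089/15627 + (4056 - 110)*(-1/38111) = 3089/15627 + 3946*(-1/38111) = 3089/15627 - 3946/38111 = 56060737/595560597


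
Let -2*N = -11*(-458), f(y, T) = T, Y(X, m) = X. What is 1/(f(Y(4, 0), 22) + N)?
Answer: -1/2497 ≈ -0.00040048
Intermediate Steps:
N = -2519 (N = -(-11)*(-458)/2 = -½*5038 = -2519)
1/(f(Y(4, 0), 22) + N) = 1/(22 - 2519) = 1/(-2497) = -1/2497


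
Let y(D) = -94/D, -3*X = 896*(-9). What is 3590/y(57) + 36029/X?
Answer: -39047051/18048 ≈ -2163.5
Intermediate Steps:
X = 2688 (X = -896*(-9)/3 = -⅓*(-8064) = 2688)
3590/y(57) + 36029/X = 3590/((-94/57)) + 36029/2688 = 3590/((-94*1/57)) + 36029*(1/2688) = 3590/(-94/57) + 5147/384 = 3590*(-57/94) + 5147/384 = -102315/47 + 5147/384 = -39047051/18048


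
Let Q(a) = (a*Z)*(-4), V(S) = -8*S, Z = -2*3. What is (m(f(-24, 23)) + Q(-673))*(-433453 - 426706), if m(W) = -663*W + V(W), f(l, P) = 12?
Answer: 20819288436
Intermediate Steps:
Z = -6
m(W) = -671*W (m(W) = -663*W - 8*W = -671*W)
Q(a) = 24*a (Q(a) = (a*(-6))*(-4) = -6*a*(-4) = 24*a)
(m(f(-24, 23)) + Q(-673))*(-433453 - 426706) = (-671*12 + 24*(-673))*(-433453 - 426706) = (-8052 - 16152)*(-860159) = -24204*(-860159) = 20819288436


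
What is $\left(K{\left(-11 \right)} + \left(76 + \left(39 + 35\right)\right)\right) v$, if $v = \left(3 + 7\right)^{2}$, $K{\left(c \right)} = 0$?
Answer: $15000$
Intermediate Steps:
$v = 100$ ($v = 10^{2} = 100$)
$\left(K{\left(-11 \right)} + \left(76 + \left(39 + 35\right)\right)\right) v = \left(0 + \left(76 + \left(39 + 35\right)\right)\right) 100 = \left(0 + \left(76 + 74\right)\right) 100 = \left(0 + 150\right) 100 = 150 \cdot 100 = 15000$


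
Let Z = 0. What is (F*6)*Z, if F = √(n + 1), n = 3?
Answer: 0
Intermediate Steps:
F = 2 (F = √(3 + 1) = √4 = 2)
(F*6)*Z = (2*6)*0 = 12*0 = 0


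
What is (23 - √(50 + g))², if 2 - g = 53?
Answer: (23 - I)² ≈ 528.0 - 46.0*I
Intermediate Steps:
g = -51 (g = 2 - 1*53 = 2 - 53 = -51)
(23 - √(50 + g))² = (23 - √(50 - 51))² = (23 - √(-1))² = (23 - I)²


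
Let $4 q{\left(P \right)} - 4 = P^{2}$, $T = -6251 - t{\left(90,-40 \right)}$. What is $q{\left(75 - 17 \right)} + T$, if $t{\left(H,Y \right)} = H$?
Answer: $-5499$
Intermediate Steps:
$T = -6341$ ($T = -6251 - 90 = -6341$)
$q{\left(P \right)} = 1 + \frac{P^{2}}{4}$
$q{\left(75 - 17 \right)} + T = \left(1 + \frac{\left(75 - 17\right)^{2}}{4}\right) - 6341 = \left(1 + \frac{58^{2}}{4}\right) - 6341 = \left(1 + \frac{1}{4} \cdot 3364\right) - 6341 = \left(1 + 841\right) - 6341 = 842 - 6341 = -5499$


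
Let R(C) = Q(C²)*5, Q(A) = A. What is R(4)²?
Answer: 6400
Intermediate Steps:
R(C) = 5*C² (R(C) = C²*5 = 5*C²)
R(4)² = (5*4²)² = (5*16)² = 80² = 6400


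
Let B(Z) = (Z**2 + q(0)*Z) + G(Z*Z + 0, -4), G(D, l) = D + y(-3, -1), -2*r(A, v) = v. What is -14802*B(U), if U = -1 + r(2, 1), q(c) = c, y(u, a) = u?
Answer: -22203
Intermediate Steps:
r(A, v) = -v/2
U = -3/2 (U = -1 - 1/2*1 = -1 - 1/2 = -3/2 ≈ -1.5000)
G(D, l) = -3 + D (G(D, l) = D - 3 = -3 + D)
B(Z) = -3 + 2*Z**2 (B(Z) = (Z**2 + 0*Z) + (-3 + (Z*Z + 0)) = (Z**2 + 0) + (-3 + (Z**2 + 0)) = Z**2 + (-3 + Z**2) = -3 + 2*Z**2)
-14802*B(U) = -14802*(-3 + 2*(-3/2)**2) = -14802*(-3 + 2*(9/4)) = -14802*(-3 + 9/2) = -14802*3/2 = -22203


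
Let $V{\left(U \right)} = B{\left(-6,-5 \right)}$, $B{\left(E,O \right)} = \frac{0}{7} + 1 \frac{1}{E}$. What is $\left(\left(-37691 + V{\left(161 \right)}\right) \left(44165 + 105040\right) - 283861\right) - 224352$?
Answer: $- \frac{11248437471}{2} \approx -5.6242 \cdot 10^{9}$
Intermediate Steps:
$B{\left(E,O \right)} = \frac{1}{E}$ ($B{\left(E,O \right)} = 0 \cdot \frac{1}{7} + \frac{1}{E} = 0 + \frac{1}{E} = \frac{1}{E}$)
$V{\left(U \right)} = - \frac{1}{6}$ ($V{\left(U \right)} = \frac{1}{-6} = - \frac{1}{6}$)
$\left(\left(-37691 + V{\left(161 \right)}\right) \left(44165 + 105040\right) - 283861\right) - 224352 = \left(\left(-37691 - \frac{1}{6}\right) \left(44165 + 105040\right) - 283861\right) - 224352 = \left(\left(- \frac{226147}{6}\right) 149205 - 283861\right) - 224352 = \left(- \frac{11247421045}{2} - 283861\right) - 224352 = - \frac{11247988767}{2} - 224352 = - \frac{11248437471}{2}$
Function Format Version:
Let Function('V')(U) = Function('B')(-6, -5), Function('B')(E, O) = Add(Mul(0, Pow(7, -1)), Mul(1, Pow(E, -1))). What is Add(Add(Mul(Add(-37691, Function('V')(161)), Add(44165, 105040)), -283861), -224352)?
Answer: Rational(-11248437471, 2) ≈ -5.6242e+9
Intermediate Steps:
Function('B')(E, O) = Pow(E, -1) (Function('B')(E, O) = Add(Mul(0, Rational(1, 7)), Pow(E, -1)) = Add(0, Pow(E, -1)) = Pow(E, -1))
Function('V')(U) = Rational(-1, 6) (Function('V')(U) = Pow(-6, -1) = Rational(-1, 6))
Add(Add(Mul(Add(-37691, Function('V')(161)), Add(44165, 105040)), -283861), -224352) = Add(Add(Mul(Add(-37691, Rational(-1, 6)), Add(44165, 105040)), -283861), -224352) = Add(Add(Mul(Rational(-226147, 6), 149205), -283861), -224352) = Add(Add(Rational(-11247421045, 2), -283861), -224352) = Add(Rational(-11247988767, 2), -224352) = Rational(-11248437471, 2)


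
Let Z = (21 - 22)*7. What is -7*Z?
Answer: 49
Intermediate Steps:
Z = -7 (Z = -1*7 = -7)
-7*Z = -7*(-7) = 49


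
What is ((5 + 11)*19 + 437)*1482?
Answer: 1098162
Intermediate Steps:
((5 + 11)*19 + 437)*1482 = (16*19 + 437)*1482 = (304 + 437)*1482 = 741*1482 = 1098162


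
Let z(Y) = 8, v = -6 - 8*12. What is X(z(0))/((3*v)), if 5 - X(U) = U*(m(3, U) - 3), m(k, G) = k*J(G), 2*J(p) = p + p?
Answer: 163/306 ≈ 0.53268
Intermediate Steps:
J(p) = p (J(p) = (p + p)/2 = (2*p)/2 = p)
v = -102 (v = -6 - 96 = -102)
m(k, G) = G*k (m(k, G) = k*G = G*k)
X(U) = 5 - U*(-3 + 3*U) (X(U) = 5 - U*(U*3 - 3) = 5 - U*(3*U - 3) = 5 - U*(-3 + 3*U))
X(z(0))/((3*v)) = (5 - 3*8² + 3*8)/((3*(-102))) = (5 - 3*64 + 24)/(-306) = (5 - 192 + 24)*(-1/306) = -163*(-1/306) = 163/306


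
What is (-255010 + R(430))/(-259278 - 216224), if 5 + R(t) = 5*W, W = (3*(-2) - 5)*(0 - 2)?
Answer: 254905/475502 ≈ 0.53608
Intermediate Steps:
W = 22 (W = (-6 - 5)*(-2) = -11*(-2) = 22)
R(t) = 105 (R(t) = -5 + 5*22 = -5 + 110 = 105)
(-255010 + R(430))/(-259278 - 216224) = (-255010 + 105)/(-259278 - 216224) = -254905/(-475502) = -254905*(-1/475502) = 254905/475502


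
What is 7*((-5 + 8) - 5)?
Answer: -14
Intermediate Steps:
7*((-5 + 8) - 5) = 7*(3 - 5) = 7*(-2) = -14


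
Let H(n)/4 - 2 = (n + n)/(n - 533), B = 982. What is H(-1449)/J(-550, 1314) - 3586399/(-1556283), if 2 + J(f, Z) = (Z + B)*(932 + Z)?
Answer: 1018220244336601/441846266927819 ≈ 2.3045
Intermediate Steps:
J(f, Z) = -2 + (932 + Z)*(982 + Z) (J(f, Z) = -2 + (Z + 982)*(932 + Z) = -2 + (982 + Z)*(932 + Z) = -2 + (932 + Z)*(982 + Z))
H(n) = 8 + 8*n/(-533 + n) (H(n) = 8 + 4*((n + n)/(n - 533)) = 8 + 4*((2*n)/(-533 + n)) = 8 + 4*(2*n/(-533 + n)) = 8 + 8*n/(-533 + n))
H(-1449)/J(-550, 1314) - 3586399/(-1556283) = (8*(-533 + 2*(-1449))/(-533 - 1449))/(915222 + 1314**2 + 1914*1314) - 3586399/(-1556283) = (8*(-533 - 2898)/(-1982))/(915222 + 1726596 + 2514996) - 3586399*(-1/1556283) = (8*(-1/1982)*(-3431))/5156814 + 3586399/1556283 = (13724/991)*(1/5156814) + 3586399/1556283 = 6862/2555201337 + 3586399/1556283 = 1018220244336601/441846266927819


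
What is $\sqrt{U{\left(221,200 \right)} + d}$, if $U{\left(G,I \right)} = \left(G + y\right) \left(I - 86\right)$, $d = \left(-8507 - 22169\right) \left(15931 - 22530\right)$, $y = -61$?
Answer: $2 \sqrt{50612291} \approx 14228.0$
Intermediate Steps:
$d = 202430924$ ($d = \left(-30676\right) \left(-6599\right) = 202430924$)
$U{\left(G,I \right)} = \left(-86 + I\right) \left(-61 + G\right)$ ($U{\left(G,I \right)} = \left(G - 61\right) \left(I - 86\right) = \left(-61 + G\right) \left(-86 + I\right) = \left(-86 + I\right) \left(-61 + G\right)$)
$\sqrt{U{\left(221,200 \right)} + d} = \sqrt{\left(5246 - 19006 - 12200 + 221 \cdot 200\right) + 202430924} = \sqrt{\left(5246 - 19006 - 12200 + 44200\right) + 202430924} = \sqrt{18240 + 202430924} = \sqrt{202449164} = 2 \sqrt{50612291}$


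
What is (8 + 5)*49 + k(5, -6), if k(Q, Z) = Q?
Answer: 642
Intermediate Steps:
(8 + 5)*49 + k(5, -6) = (8 + 5)*49 + 5 = 13*49 + 5 = 637 + 5 = 642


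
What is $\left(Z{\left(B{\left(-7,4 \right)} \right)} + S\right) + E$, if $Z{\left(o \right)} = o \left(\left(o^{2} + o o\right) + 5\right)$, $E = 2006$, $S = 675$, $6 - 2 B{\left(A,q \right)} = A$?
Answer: $\frac{13051}{4} \approx 3262.8$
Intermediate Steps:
$B{\left(A,q \right)} = 3 - \frac{A}{2}$
$Z{\left(o \right)} = o \left(5 + 2 o^{2}\right)$ ($Z{\left(o \right)} = o \left(\left(o^{2} + o^{2}\right) + 5\right) = o \left(2 o^{2} + 5\right) = o \left(5 + 2 o^{2}\right)$)
$\left(Z{\left(B{\left(-7,4 \right)} \right)} + S\right) + E = \left(\left(3 - - \frac{7}{2}\right) \left(5 + 2 \left(3 - - \frac{7}{2}\right)^{2}\right) + 675\right) + 2006 = \left(\left(3 + \frac{7}{2}\right) \left(5 + 2 \left(3 + \frac{7}{2}\right)^{2}\right) + 675\right) + 2006 = \left(\frac{13 \left(5 + 2 \left(\frac{13}{2}\right)^{2}\right)}{2} + 675\right) + 2006 = \left(\frac{13 \left(5 + 2 \cdot \frac{169}{4}\right)}{2} + 675\right) + 2006 = \left(\frac{13 \left(5 + \frac{169}{2}\right)}{2} + 675\right) + 2006 = \left(\frac{13}{2} \cdot \frac{179}{2} + 675\right) + 2006 = \left(\frac{2327}{4} + 675\right) + 2006 = \frac{5027}{4} + 2006 = \frac{13051}{4}$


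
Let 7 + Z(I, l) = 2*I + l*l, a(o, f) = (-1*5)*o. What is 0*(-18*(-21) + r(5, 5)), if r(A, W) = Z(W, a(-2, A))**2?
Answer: 0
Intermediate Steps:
a(o, f) = -5*o
Z(I, l) = -7 + l**2 + 2*I (Z(I, l) = -7 + (2*I + l*l) = -7 + (2*I + l**2) = -7 + (l**2 + 2*I) = -7 + l**2 + 2*I)
r(A, W) = (93 + 2*W)**2 (r(A, W) = (-7 + (-5*(-2))**2 + 2*W)**2 = (-7 + 10**2 + 2*W)**2 = (-7 + 100 + 2*W)**2 = (93 + 2*W)**2)
0*(-18*(-21) + r(5, 5)) = 0*(-18*(-21) + (93 + 2*5)**2) = 0*(378 + (93 + 10)**2) = 0*(378 + 103**2) = 0*(378 + 10609) = 0*10987 = 0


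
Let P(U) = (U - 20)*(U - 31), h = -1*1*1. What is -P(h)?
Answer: -672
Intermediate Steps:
h = -1 (h = -1*1 = -1)
P(U) = (-31 + U)*(-20 + U) (P(U) = (-20 + U)*(-31 + U) = (-31 + U)*(-20 + U))
-P(h) = -(620 + (-1)**2 - 51*(-1)) = -(620 + 1 + 51) = -1*672 = -672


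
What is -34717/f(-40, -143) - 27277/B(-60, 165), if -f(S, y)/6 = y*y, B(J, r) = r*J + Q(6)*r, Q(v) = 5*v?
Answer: 26655859/4601025 ≈ 5.7935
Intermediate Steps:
B(J, r) = 30*r + J*r (B(J, r) = r*J + (5*6)*r = J*r + 30*r = 30*r + J*r)
f(S, y) = -6*y² (f(S, y) = -6*y*y = -6*y²)
-34717/f(-40, -143) - 27277/B(-60, 165) = -34717/((-6*(-143)²)) - 27277*1/(165*(30 - 60)) = -34717/((-6*20449)) - 27277/(165*(-30)) = -34717/(-122694) - 27277/(-4950) = -34717*(-1/122694) - 27277*(-1/4950) = 34717/122694 + 27277/4950 = 26655859/4601025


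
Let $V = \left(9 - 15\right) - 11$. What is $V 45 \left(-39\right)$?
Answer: $29835$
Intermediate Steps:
$V = -17$ ($V = -6 - 11 = -17$)
$V 45 \left(-39\right) = \left(-17\right) 45 \left(-39\right) = \left(-765\right) \left(-39\right) = 29835$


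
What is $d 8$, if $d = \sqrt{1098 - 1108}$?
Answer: $8 i \sqrt{10} \approx 25.298 i$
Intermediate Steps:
$d = i \sqrt{10}$ ($d = \sqrt{-10} = i \sqrt{10} \approx 3.1623 i$)
$d 8 = i \sqrt{10} \cdot 8 = 8 i \sqrt{10}$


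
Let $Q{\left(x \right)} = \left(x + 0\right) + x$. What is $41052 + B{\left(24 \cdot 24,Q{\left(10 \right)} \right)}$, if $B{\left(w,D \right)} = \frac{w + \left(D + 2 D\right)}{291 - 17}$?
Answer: $\frac{5624442}{137} \approx 41054.0$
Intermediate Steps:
$Q{\left(x \right)} = 2 x$ ($Q{\left(x \right)} = x + x = 2 x$)
$B{\left(w,D \right)} = \frac{w}{274} + \frac{3 D}{274}$ ($B{\left(w,D \right)} = \frac{w + 3 D}{274} = \left(w + 3 D\right) \frac{1}{274} = \frac{w}{274} + \frac{3 D}{274}$)
$41052 + B{\left(24 \cdot 24,Q{\left(10 \right)} \right)} = 41052 + \left(\frac{24 \cdot 24}{274} + \frac{3 \cdot 2 \cdot 10}{274}\right) = 41052 + \left(\frac{1}{274} \cdot 576 + \frac{3}{274} \cdot 20\right) = 41052 + \left(\frac{288}{137} + \frac{30}{137}\right) = 41052 + \frac{318}{137} = \frac{5624442}{137}$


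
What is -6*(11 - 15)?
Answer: 24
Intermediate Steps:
-6*(11 - 15) = -6*(-4) = 24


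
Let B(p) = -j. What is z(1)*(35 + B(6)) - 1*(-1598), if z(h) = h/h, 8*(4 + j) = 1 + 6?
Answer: 13089/8 ≈ 1636.1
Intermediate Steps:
j = -25/8 (j = -4 + (1 + 6)/8 = -4 + (1/8)*7 = -4 + 7/8 = -25/8 ≈ -3.1250)
B(p) = 25/8 (B(p) = -1*(-25/8) = 25/8)
z(h) = 1
z(1)*(35 + B(6)) - 1*(-1598) = 1*(35 + 25/8) - 1*(-1598) = 1*(305/8) + 1598 = 305/8 + 1598 = 13089/8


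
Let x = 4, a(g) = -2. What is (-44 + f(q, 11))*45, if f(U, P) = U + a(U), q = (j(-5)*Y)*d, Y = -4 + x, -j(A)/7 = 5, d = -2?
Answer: -2070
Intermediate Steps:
j(A) = -35 (j(A) = -7*5 = -35)
Y = 0 (Y = -4 + 4 = 0)
q = 0 (q = -35*0*(-2) = 0*(-2) = 0)
f(U, P) = -2 + U (f(U, P) = U - 2 = -2 + U)
(-44 + f(q, 11))*45 = (-44 + (-2 + 0))*45 = (-44 - 2)*45 = -46*45 = -2070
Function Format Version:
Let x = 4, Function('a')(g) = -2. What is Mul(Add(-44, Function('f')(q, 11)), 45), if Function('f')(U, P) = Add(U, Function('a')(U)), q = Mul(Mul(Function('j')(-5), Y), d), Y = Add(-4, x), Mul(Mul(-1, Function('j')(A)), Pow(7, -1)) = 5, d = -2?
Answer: -2070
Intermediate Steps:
Function('j')(A) = -35 (Function('j')(A) = Mul(-7, 5) = -35)
Y = 0 (Y = Add(-4, 4) = 0)
q = 0 (q = Mul(Mul(-35, 0), -2) = Mul(0, -2) = 0)
Function('f')(U, P) = Add(-2, U) (Function('f')(U, P) = Add(U, -2) = Add(-2, U))
Mul(Add(-44, Function('f')(q, 11)), 45) = Mul(Add(-44, Add(-2, 0)), 45) = Mul(Add(-44, -2), 45) = Mul(-46, 45) = -2070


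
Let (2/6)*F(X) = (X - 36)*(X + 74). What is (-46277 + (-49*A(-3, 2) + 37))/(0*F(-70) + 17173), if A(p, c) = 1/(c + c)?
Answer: -185009/68692 ≈ -2.6933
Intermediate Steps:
A(p, c) = 1/(2*c)
F(X) = 3*(-36 + X)*(74 + X) (F(X) = 3*((X - 36)*(X + 74)) = 3*((-36 + X)*(74 + X)) = 3*(-36 + X)*(74 + X))
(-46277 + (-49*A(-3, 2) + 37))/(0*F(-70) + 17173) = (-46277 + (-49/(2*2) + 37))/(0*(-7992 + 3*(-70)**2 + 114*(-70)) + 17173) = (-46277 + (-49/(2*2) + 37))/(0*(-7992 + 3*4900 - 7980) + 17173) = (-46277 + (-49*1/4 + 37))/(0*(-7992 + 14700 - 7980) + 17173) = (-46277 + (-49/4 + 37))/(0*(-1272) + 17173) = (-46277 + 99/4)/(0 + 17173) = -185009/4/17173 = -185009/4*1/17173 = -185009/68692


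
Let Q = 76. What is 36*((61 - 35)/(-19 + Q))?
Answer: 312/19 ≈ 16.421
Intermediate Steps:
36*((61 - 35)/(-19 + Q)) = 36*((61 - 35)/(-19 + 76)) = 36*(26/57) = 312/19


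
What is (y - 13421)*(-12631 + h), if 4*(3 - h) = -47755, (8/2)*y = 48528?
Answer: 3553773/4 ≈ 8.8844e+5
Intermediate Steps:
y = 12132 (y = (1/4)*48528 = 12132)
h = 47767/4 (h = 3 - 1/4*(-47755) = 3 + 47755/4 = 47767/4 ≈ 11942.)
(y - 13421)*(-12631 + h) = (12132 - 13421)*(-12631 + 47767/4) = -1289*(-2757/4) = 3553773/4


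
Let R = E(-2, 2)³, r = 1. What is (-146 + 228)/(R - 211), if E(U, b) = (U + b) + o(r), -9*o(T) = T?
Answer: -29889/76910 ≈ -0.38862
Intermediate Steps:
o(T) = -T/9
E(U, b) = -⅑ + U + b (E(U, b) = (U + b) - ⅑*1 = (U + b) - ⅑ = -⅑ + U + b)
R = -1/729 (R = (-⅑ - 2 + 2)³ = (-⅑)³ = -1/729 ≈ -0.0013717)
(-146 + 228)/(R - 211) = (-146 + 228)/(-1/729 - 211) = 82/(-153820/729) = 82*(-729/153820) = -29889/76910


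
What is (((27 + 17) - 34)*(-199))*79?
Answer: -157210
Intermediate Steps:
(((27 + 17) - 34)*(-199))*79 = ((44 - 34)*(-199))*79 = (10*(-199))*79 = -1990*79 = -157210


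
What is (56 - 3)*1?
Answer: 53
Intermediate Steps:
(56 - 3)*1 = 53*1 = 53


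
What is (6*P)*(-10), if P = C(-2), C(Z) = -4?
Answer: 240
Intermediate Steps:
P = -4
(6*P)*(-10) = (6*(-4))*(-10) = -24*(-10) = 240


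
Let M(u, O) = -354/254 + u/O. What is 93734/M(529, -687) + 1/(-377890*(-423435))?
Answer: -654304285893326054059/15103678736290650 ≈ -43321.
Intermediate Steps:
M(u, O) = -177/127 + u/O (M(u, O) = -354*1/254 + u/O = -177/127 + u/O)
93734/M(529, -687) + 1/(-377890*(-423435)) = 93734/(-177/127 + 529/(-687)) + 1/(-377890*(-423435)) = 93734/(-177/127 + 529*(-1/687)) - 1/377890*(-1/423435) = 93734/(-177/127 - 529/687) + 1/160011852150 = 93734/(-188782/87249) + 1/160011852150 = 93734*(-87249/188782) + 1/160011852150 = -4089098883/94391 + 1/160011852150 = -654304285893326054059/15103678736290650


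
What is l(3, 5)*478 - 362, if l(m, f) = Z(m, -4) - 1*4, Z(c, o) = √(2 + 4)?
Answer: -2274 + 478*√6 ≈ -1103.1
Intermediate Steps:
Z(c, o) = √6
l(m, f) = -4 + √6 (l(m, f) = √6 - 1*4 = √6 - 4 = -4 + √6)
l(3, 5)*478 - 362 = (-4 + √6)*478 - 362 = (-1912 + 478*√6) - 362 = -2274 + 478*√6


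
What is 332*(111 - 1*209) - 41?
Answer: -32577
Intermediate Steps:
332*(111 - 1*209) - 41 = 332*(111 - 209) - 41 = 332*(-98) - 41 = -32536 - 41 = -32577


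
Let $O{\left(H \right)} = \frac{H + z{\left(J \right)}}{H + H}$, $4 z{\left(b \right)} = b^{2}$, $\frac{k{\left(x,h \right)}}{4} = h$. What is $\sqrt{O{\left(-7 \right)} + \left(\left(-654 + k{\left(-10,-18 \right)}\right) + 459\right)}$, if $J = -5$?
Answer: $\frac{3 i \sqrt{23254}}{28} \approx 16.339 i$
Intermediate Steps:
$k{\left(x,h \right)} = 4 h$
$z{\left(b \right)} = \frac{b^{2}}{4}$
$O{\left(H \right)} = \frac{\frac{25}{4} + H}{2 H}$ ($O{\left(H \right)} = \frac{H + \frac{\left(-5\right)^{2}}{4}}{H + H} = \frac{H + \frac{1}{4} \cdot 25}{2 H} = \left(H + \frac{25}{4}\right) \frac{1}{2 H} = \left(\frac{25}{4} + H\right) \frac{1}{2 H} = \frac{\frac{25}{4} + H}{2 H}$)
$\sqrt{O{\left(-7 \right)} + \left(\left(-654 + k{\left(-10,-18 \right)}\right) + 459\right)} = \sqrt{\frac{25 + 4 \left(-7\right)}{8 \left(-7\right)} + \left(\left(-654 + 4 \left(-18\right)\right) + 459\right)} = \sqrt{\frac{1}{8} \left(- \frac{1}{7}\right) \left(25 - 28\right) + \left(\left(-654 - 72\right) + 459\right)} = \sqrt{\frac{1}{8} \left(- \frac{1}{7}\right) \left(-3\right) + \left(-726 + 459\right)} = \sqrt{\frac{3}{56} - 267} = \sqrt{- \frac{14949}{56}} = \frac{3 i \sqrt{23254}}{28}$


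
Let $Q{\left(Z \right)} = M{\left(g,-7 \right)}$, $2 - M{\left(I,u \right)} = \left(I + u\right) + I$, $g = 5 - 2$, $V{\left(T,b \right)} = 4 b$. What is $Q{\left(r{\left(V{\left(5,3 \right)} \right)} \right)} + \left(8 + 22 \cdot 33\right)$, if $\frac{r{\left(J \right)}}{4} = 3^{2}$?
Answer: $737$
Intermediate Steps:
$g = 3$
$M{\left(I,u \right)} = 2 - u - 2 I$ ($M{\left(I,u \right)} = 2 - \left(\left(I + u\right) + I\right) = 2 - \left(u + 2 I\right) = 2 - u - 2 I$)
$r{\left(J \right)} = 36$ ($r{\left(J \right)} = 4 \cdot 3^{2} = 4 \cdot 9 = 36$)
$Q{\left(Z \right)} = 3$ ($Q{\left(Z \right)} = 2 - -7 - 6 = 2 + 7 - 6 = 3$)
$Q{\left(r{\left(V{\left(5,3 \right)} \right)} \right)} + \left(8 + 22 \cdot 33\right) = 3 + \left(8 + 22 \cdot 33\right) = 3 + \left(8 + 726\right) = 3 + 734 = 737$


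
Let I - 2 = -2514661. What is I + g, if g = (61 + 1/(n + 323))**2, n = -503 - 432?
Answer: -940456836935/374544 ≈ -2.5109e+6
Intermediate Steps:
n = -935
I = -2514659 (I = 2 - 2514661 = -2514659)
g = 1393603561/374544 (g = (61 + 1/(-935 + 323))**2 = (61 + 1/(-612))**2 = (61 - 1/612)**2 = (37331/612)**2 = 1393603561/374544 ≈ 3720.8)
I + g = -2514659 + 1393603561/374544 = -940456836935/374544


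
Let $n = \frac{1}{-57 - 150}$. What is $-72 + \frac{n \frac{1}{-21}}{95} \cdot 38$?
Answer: $- \frac{1564918}{21735} \approx -72.0$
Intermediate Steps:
$n = - \frac{1}{207}$ ($n = \frac{1}{-207} = - \frac{1}{207} \approx -0.0048309$)
$-72 + \frac{n \frac{1}{-21}}{95} \cdot 38 = -72 + \frac{\left(- \frac{1}{207}\right) \frac{1}{-21}}{95} \cdot 38 = -72 + \left(- \frac{1}{207}\right) \left(- \frac{1}{21}\right) \frac{1}{95} \cdot 38 = -72 + \frac{1}{4347} \cdot \frac{1}{95} \cdot 38 = -72 + \frac{1}{412965} \cdot 38 = -72 + \frac{2}{21735} = - \frac{1564918}{21735}$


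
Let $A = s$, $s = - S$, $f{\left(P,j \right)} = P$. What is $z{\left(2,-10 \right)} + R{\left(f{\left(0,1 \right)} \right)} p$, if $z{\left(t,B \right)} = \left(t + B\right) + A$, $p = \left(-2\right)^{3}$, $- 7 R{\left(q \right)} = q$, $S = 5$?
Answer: $-13$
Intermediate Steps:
$R{\left(q \right)} = - \frac{q}{7}$
$p = -8$
$s = -5$ ($s = \left(-1\right) 5 = -5$)
$A = -5$
$z{\left(t,B \right)} = -5 + B + t$ ($z{\left(t,B \right)} = \left(t + B\right) - 5 = \left(B + t\right) - 5 = -5 + B + t$)
$z{\left(2,-10 \right)} + R{\left(f{\left(0,1 \right)} \right)} p = \left(-5 - 10 + 2\right) + \left(- \frac{1}{7}\right) 0 \left(-8\right) = -13 + 0 \left(-8\right) = -13 + 0 = -13$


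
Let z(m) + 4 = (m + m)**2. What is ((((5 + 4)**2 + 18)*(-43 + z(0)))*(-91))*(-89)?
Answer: -37684647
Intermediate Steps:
z(m) = -4 + 4*m**2 (z(m) = -4 + (m + m)**2 = -4 + (2*m)**2 = -4 + 4*m**2)
((((5 + 4)**2 + 18)*(-43 + z(0)))*(-91))*(-89) = ((((5 + 4)**2 + 18)*(-43 + (-4 + 4*0**2)))*(-91))*(-89) = (((9**2 + 18)*(-43 + (-4 + 4*0)))*(-91))*(-89) = (((81 + 18)*(-43 + (-4 + 0)))*(-91))*(-89) = ((99*(-43 - 4))*(-91))*(-89) = ((99*(-47))*(-91))*(-89) = -4653*(-91)*(-89) = 423423*(-89) = -37684647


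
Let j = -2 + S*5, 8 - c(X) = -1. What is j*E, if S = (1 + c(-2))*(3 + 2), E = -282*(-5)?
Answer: 349680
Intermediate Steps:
c(X) = 9 (c(X) = 8 - 1*(-1) = 8 + 1 = 9)
E = 1410
S = 50 (S = (1 + 9)*(3 + 2) = 10*5 = 50)
j = 248 (j = -2 + 50*5 = -2 + 250 = 248)
j*E = 248*1410 = 349680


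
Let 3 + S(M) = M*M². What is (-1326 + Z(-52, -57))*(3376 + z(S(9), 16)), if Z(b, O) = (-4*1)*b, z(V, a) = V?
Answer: -4586036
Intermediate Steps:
S(M) = -3 + M³ (S(M) = -3 + M*M² = -3 + M³)
Z(b, O) = -4*b
(-1326 + Z(-52, -57))*(3376 + z(S(9), 16)) = (-1326 - 4*(-52))*(3376 + (-3 + 9³)) = (-1326 + 208)*(3376 + (-3 + 729)) = -1118*(3376 + 726) = -1118*4102 = -4586036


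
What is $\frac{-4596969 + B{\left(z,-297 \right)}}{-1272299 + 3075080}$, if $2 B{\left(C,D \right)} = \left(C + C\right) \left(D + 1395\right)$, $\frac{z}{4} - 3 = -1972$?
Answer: $- \frac{4414939}{600927} \approx -7.3469$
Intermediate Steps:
$z = -7876$ ($z = 12 + 4 \left(-1972\right) = 12 - 7888 = -7876$)
$B{\left(C,D \right)} = C \left(1395 + D\right)$ ($B{\left(C,D \right)} = \frac{\left(C + C\right) \left(D + 1395\right)}{2} = \frac{2 C \left(1395 + D\right)}{2} = C \left(1395 + D\right)$)
$\frac{-4596969 + B{\left(z,-297 \right)}}{-1272299 + 3075080} = \frac{-4596969 - 7876 \left(1395 - 297\right)}{-1272299 + 3075080} = \frac{-4596969 - 8647848}{1802781} = \left(-4596969 - 8647848\right) \frac{1}{1802781} = \left(-13244817\right) \frac{1}{1802781} = - \frac{4414939}{600927}$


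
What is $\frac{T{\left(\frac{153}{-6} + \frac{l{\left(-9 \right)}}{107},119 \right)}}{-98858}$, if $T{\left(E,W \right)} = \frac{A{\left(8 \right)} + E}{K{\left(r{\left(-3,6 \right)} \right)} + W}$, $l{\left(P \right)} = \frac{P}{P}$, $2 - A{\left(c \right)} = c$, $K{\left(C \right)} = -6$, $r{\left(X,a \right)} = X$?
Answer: $\frac{6739}{2390584156} \approx 2.819 \cdot 10^{-6}$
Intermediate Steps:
$A{\left(c \right)} = 2 - c$
$l{\left(P \right)} = 1$
$T{\left(E,W \right)} = \frac{-6 + E}{-6 + W}$ ($T{\left(E,W \right)} = \frac{\left(2 - 8\right) + E}{-6 + W} = \frac{-6 + E}{-6 + W}$)
$\frac{T{\left(\frac{153}{-6} + \frac{l{\left(-9 \right)}}{107},119 \right)}}{-98858} = \frac{\frac{1}{-6 + 119} \left(-6 + \left(\frac{153}{-6} + 1 \cdot \frac{1}{107}\right)\right)}{-98858} = \frac{-6 + \left(153 \left(- \frac{1}{6}\right) + 1 \cdot \frac{1}{107}\right)}{113} \left(- \frac{1}{98858}\right) = \frac{-6 + \left(- \frac{51}{2} + \frac{1}{107}\right)}{113} \left(- \frac{1}{98858}\right) = \frac{-6 - \frac{5455}{214}}{113} \left(- \frac{1}{98858}\right) = \frac{1}{113} \left(- \frac{6739}{214}\right) \left(- \frac{1}{98858}\right) = \left(- \frac{6739}{24182}\right) \left(- \frac{1}{98858}\right) = \frac{6739}{2390584156}$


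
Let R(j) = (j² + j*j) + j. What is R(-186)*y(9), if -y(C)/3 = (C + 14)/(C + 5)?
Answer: -340101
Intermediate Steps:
y(C) = -3*(14 + C)/(5 + C) (y(C) = -3*(C + 14)/(C + 5) = -3*(14 + C)/(5 + C))
R(j) = j + 2*j² (R(j) = (j² + j²) + j = 2*j² + j = j + 2*j²)
R(-186)*y(9) = (-186*(1 + 2*(-186)))*(3*(-14 - 1*9)/(5 + 9)) = (-186*(1 - 372))*(3*(-14 - 9)/14) = (-186*(-371))*(3*(1/14)*(-23)) = 69006*(-69/14) = -340101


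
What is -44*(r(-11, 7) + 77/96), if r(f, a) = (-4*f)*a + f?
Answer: -314479/24 ≈ -13103.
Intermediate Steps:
r(f, a) = f - 4*a*f (r(f, a) = -4*a*f + f = f - 4*a*f)
-44*(r(-11, 7) + 77/96) = -44*(-11*(1 - 4*7) + 77/96) = -44*(-11*(1 - 28) + 77*(1/96)) = -44*(-11*(-27) + 77/96) = -44*(297 + 77/96) = -44*28589/96 = -314479/24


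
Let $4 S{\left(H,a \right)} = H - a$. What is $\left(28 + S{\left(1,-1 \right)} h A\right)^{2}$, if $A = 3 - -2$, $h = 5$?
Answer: $\frac{6561}{4} \approx 1640.3$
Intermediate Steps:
$S{\left(H,a \right)} = - \frac{a}{4} + \frac{H}{4}$ ($S{\left(H,a \right)} = \frac{H - a}{4} = - \frac{a}{4} + \frac{H}{4}$)
$A = 5$ ($A = 3 + 2 = 5$)
$\left(28 + S{\left(1,-1 \right)} h A\right)^{2} = \left(28 + \left(\left(- \frac{1}{4}\right) \left(-1\right) + \frac{1}{4} \cdot 1\right) 5 \cdot 5\right)^{2} = \left(28 + \left(\frac{1}{4} + \frac{1}{4}\right) 5 \cdot 5\right)^{2} = \left(28 + \frac{1}{2} \cdot 5 \cdot 5\right)^{2} = \left(28 + \frac{5}{2} \cdot 5\right)^{2} = \left(28 + \frac{25}{2}\right)^{2} = \left(\frac{81}{2}\right)^{2} = \frac{6561}{4}$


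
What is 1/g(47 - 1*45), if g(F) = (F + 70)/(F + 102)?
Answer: 13/9 ≈ 1.4444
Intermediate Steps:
g(F) = (70 + F)/(102 + F)
1/g(47 - 1*45) = 1/((70 + (47 - 1*45))/(102 + (47 - 1*45))) = 1/((70 + (47 - 45))/(102 + (47 - 45))) = 1/((70 + 2)/(102 + 2)) = 1/(72/104) = 1/((1/104)*72) = 1/(9/13) = 13/9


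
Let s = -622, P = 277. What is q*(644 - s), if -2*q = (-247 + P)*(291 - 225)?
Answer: -1253340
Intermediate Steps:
q = -990 (q = -(-247 + 277)*(291 - 225)/2 = -15*66 = -½*1980 = -990)
q*(644 - s) = -990*(644 - 1*(-622)) = -990*(644 + 622) = -990*1266 = -1253340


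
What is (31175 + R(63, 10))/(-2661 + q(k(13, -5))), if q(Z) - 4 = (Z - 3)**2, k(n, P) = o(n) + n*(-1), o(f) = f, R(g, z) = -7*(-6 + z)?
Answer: -31147/2648 ≈ -11.762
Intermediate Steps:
R(g, z) = 42 - 7*z
k(n, P) = 0 (k(n, P) = n + n*(-1) = n - n = 0)
q(Z) = 4 + (-3 + Z)**2 (q(Z) = 4 + (Z - 3)**2 = 4 + (-3 + Z)**2)
(31175 + R(63, 10))/(-2661 + q(k(13, -5))) = (31175 + (42 - 7*10))/(-2661 + (4 + (-3 + 0)**2)) = (31175 + (42 - 70))/(-2661 + (4 + (-3)**2)) = (31175 - 28)/(-2661 + (4 + 9)) = 31147/(-2661 + 13) = 31147/(-2648) = 31147*(-1/2648) = -31147/2648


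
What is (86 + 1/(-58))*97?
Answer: 483739/58 ≈ 8340.3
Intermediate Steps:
(86 + 1/(-58))*97 = (86 - 1/58)*97 = (4987/58)*97 = 483739/58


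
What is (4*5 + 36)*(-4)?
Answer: -224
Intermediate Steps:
(4*5 + 36)*(-4) = (20 + 36)*(-4) = 56*(-4) = -224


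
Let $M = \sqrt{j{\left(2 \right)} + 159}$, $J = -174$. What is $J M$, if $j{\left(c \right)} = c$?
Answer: $- 174 \sqrt{161} \approx -2207.8$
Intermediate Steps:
$M = \sqrt{161}$ ($M = \sqrt{2 + 159} = \sqrt{161} \approx 12.689$)
$J M = - 174 \sqrt{161}$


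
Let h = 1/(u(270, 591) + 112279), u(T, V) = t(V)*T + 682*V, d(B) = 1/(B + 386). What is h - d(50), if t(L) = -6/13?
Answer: -6692145/2920246468 ≈ -0.0022916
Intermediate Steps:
t(L) = -6/13 (t(L) = -6*1/13 = -6/13)
d(B) = 1/(386 + B)
u(T, V) = 682*V - 6*T/13 (u(T, V) = -6*T/13 + 682*V = 682*V - 6*T/13)
h = 13/6697813 (h = 1/((682*591 - 6/13*270) + 112279) = 1/((403062 - 1620/13) + 112279) = 1/(5238186/13 + 112279) = 1/(6697813/13) = 13/6697813 ≈ 1.9409e-6)
h - d(50) = 13/6697813 - 1/(386 + 50) = 13/6697813 - 1/436 = -6692145/2920246468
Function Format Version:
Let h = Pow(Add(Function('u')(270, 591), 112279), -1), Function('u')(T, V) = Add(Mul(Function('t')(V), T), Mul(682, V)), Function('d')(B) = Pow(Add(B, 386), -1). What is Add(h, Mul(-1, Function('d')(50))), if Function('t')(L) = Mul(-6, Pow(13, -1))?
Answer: Rational(-6692145, 2920246468) ≈ -0.0022916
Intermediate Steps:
Function('t')(L) = Rational(-6, 13) (Function('t')(L) = Mul(-6, Rational(1, 13)) = Rational(-6, 13))
Function('d')(B) = Pow(Add(386, B), -1)
Function('u')(T, V) = Add(Mul(682, V), Mul(Rational(-6, 13), T)) (Function('u')(T, V) = Add(Mul(Rational(-6, 13), T), Mul(682, V)) = Add(Mul(682, V), Mul(Rational(-6, 13), T)))
h = Rational(13, 6697813) (h = Pow(Add(Add(Mul(682, 591), Mul(Rational(-6, 13), 270)), 112279), -1) = Pow(Add(Add(403062, Rational(-1620, 13)), 112279), -1) = Pow(Add(Rational(5238186, 13), 112279), -1) = Pow(Rational(6697813, 13), -1) = Rational(13, 6697813) ≈ 1.9409e-6)
Add(h, Mul(-1, Function('d')(50))) = Add(Rational(13, 6697813), Mul(-1, Pow(Add(386, 50), -1))) = Add(Rational(13, 6697813), Mul(-1, Pow(436, -1))) = Add(Rational(13, 6697813), Mul(-1, Rational(1, 436))) = Add(Rational(13, 6697813), Rational(-1, 436)) = Rational(-6692145, 2920246468)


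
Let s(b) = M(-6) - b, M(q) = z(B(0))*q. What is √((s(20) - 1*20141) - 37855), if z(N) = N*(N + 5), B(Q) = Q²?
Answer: 28*I*√74 ≈ 240.87*I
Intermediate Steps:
z(N) = N*(5 + N)
M(q) = 0 (M(q) = (0²*(5 + 0²))*q = (0*(5 + 0))*q = (0*5)*q = 0*q = 0)
s(b) = -b (s(b) = 0 - b = -b)
√((s(20) - 1*20141) - 37855) = √((-1*20 - 1*20141) - 37855) = √((-20 - 20141) - 37855) = √(-20161 - 37855) = √(-58016) = 28*I*√74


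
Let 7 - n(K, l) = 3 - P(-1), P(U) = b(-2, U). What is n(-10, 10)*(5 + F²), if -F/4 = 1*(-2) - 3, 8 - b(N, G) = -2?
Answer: 5670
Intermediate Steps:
b(N, G) = 10 (b(N, G) = 8 - 1*(-2) = 8 + 2 = 10)
P(U) = 10
F = 20 (F = -4*(1*(-2) - 3) = -4*(-2 - 3) = -4*(-5) = 20)
n(K, l) = 14 (n(K, l) = 7 - (3 - 1*10) = 7 - (3 - 10) = 7 - 1*(-7) = 7 + 7 = 14)
n(-10, 10)*(5 + F²) = 14*(5 + 20²) = 14*(5 + 400) = 14*405 = 5670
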